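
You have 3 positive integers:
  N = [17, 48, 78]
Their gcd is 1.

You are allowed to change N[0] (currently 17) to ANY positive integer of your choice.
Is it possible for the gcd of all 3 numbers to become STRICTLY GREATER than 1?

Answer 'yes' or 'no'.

Answer: yes

Derivation:
Current gcd = 1
gcd of all OTHER numbers (without N[0]=17): gcd([48, 78]) = 6
The new gcd after any change is gcd(6, new_value).
This can be at most 6.
Since 6 > old gcd 1, the gcd CAN increase (e.g., set N[0] = 6).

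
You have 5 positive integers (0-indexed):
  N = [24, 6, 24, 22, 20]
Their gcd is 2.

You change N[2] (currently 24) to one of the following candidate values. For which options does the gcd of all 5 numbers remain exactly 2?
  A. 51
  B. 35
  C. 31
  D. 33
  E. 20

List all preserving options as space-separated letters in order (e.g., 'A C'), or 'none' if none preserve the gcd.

Old gcd = 2; gcd of others (without N[2]) = 2
New gcd for candidate v: gcd(2, v). Preserves old gcd iff gcd(2, v) = 2.
  Option A: v=51, gcd(2,51)=1 -> changes
  Option B: v=35, gcd(2,35)=1 -> changes
  Option C: v=31, gcd(2,31)=1 -> changes
  Option D: v=33, gcd(2,33)=1 -> changes
  Option E: v=20, gcd(2,20)=2 -> preserves

Answer: E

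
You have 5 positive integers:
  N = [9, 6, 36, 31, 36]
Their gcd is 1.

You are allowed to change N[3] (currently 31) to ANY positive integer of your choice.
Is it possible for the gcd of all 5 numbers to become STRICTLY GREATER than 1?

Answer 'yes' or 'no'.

Current gcd = 1
gcd of all OTHER numbers (without N[3]=31): gcd([9, 6, 36, 36]) = 3
The new gcd after any change is gcd(3, new_value).
This can be at most 3.
Since 3 > old gcd 1, the gcd CAN increase (e.g., set N[3] = 3).

Answer: yes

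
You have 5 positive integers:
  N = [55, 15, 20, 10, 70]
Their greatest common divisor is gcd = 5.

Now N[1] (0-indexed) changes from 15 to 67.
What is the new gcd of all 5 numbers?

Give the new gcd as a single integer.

Answer: 1

Derivation:
Numbers: [55, 15, 20, 10, 70], gcd = 5
Change: index 1, 15 -> 67
gcd of the OTHER numbers (without index 1): gcd([55, 20, 10, 70]) = 5
New gcd = gcd(g_others, new_val) = gcd(5, 67) = 1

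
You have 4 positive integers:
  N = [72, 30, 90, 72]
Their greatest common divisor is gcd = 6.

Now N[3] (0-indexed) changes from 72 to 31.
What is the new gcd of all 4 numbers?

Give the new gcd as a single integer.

Answer: 1

Derivation:
Numbers: [72, 30, 90, 72], gcd = 6
Change: index 3, 72 -> 31
gcd of the OTHER numbers (without index 3): gcd([72, 30, 90]) = 6
New gcd = gcd(g_others, new_val) = gcd(6, 31) = 1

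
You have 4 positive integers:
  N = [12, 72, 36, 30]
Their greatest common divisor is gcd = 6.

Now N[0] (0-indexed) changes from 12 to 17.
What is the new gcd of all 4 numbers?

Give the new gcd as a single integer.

Answer: 1

Derivation:
Numbers: [12, 72, 36, 30], gcd = 6
Change: index 0, 12 -> 17
gcd of the OTHER numbers (without index 0): gcd([72, 36, 30]) = 6
New gcd = gcd(g_others, new_val) = gcd(6, 17) = 1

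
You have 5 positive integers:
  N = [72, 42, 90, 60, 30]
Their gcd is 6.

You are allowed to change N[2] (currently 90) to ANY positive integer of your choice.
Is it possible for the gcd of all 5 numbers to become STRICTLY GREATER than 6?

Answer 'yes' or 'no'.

Current gcd = 6
gcd of all OTHER numbers (without N[2]=90): gcd([72, 42, 60, 30]) = 6
The new gcd after any change is gcd(6, new_value).
This can be at most 6.
Since 6 = old gcd 6, the gcd can only stay the same or decrease.

Answer: no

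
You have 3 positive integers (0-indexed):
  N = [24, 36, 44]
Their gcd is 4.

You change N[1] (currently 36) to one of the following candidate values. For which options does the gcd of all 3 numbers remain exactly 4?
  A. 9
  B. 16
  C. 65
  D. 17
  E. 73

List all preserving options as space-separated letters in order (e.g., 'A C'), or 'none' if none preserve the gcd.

Old gcd = 4; gcd of others (without N[1]) = 4
New gcd for candidate v: gcd(4, v). Preserves old gcd iff gcd(4, v) = 4.
  Option A: v=9, gcd(4,9)=1 -> changes
  Option B: v=16, gcd(4,16)=4 -> preserves
  Option C: v=65, gcd(4,65)=1 -> changes
  Option D: v=17, gcd(4,17)=1 -> changes
  Option E: v=73, gcd(4,73)=1 -> changes

Answer: B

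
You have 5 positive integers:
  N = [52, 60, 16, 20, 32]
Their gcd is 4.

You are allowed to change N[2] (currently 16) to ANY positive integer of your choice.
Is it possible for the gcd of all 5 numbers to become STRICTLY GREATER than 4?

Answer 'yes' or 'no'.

Current gcd = 4
gcd of all OTHER numbers (without N[2]=16): gcd([52, 60, 20, 32]) = 4
The new gcd after any change is gcd(4, new_value).
This can be at most 4.
Since 4 = old gcd 4, the gcd can only stay the same or decrease.

Answer: no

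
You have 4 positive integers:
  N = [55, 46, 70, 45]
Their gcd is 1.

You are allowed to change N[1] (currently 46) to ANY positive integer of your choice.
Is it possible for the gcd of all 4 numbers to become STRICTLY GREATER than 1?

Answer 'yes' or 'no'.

Current gcd = 1
gcd of all OTHER numbers (without N[1]=46): gcd([55, 70, 45]) = 5
The new gcd after any change is gcd(5, new_value).
This can be at most 5.
Since 5 > old gcd 1, the gcd CAN increase (e.g., set N[1] = 5).

Answer: yes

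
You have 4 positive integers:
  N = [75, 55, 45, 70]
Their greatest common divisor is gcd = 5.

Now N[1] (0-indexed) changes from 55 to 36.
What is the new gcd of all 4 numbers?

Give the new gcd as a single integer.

Numbers: [75, 55, 45, 70], gcd = 5
Change: index 1, 55 -> 36
gcd of the OTHER numbers (without index 1): gcd([75, 45, 70]) = 5
New gcd = gcd(g_others, new_val) = gcd(5, 36) = 1

Answer: 1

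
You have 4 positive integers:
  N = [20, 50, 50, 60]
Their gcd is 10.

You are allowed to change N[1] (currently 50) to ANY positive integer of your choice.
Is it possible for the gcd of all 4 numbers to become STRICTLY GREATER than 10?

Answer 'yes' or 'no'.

Current gcd = 10
gcd of all OTHER numbers (without N[1]=50): gcd([20, 50, 60]) = 10
The new gcd after any change is gcd(10, new_value).
This can be at most 10.
Since 10 = old gcd 10, the gcd can only stay the same or decrease.

Answer: no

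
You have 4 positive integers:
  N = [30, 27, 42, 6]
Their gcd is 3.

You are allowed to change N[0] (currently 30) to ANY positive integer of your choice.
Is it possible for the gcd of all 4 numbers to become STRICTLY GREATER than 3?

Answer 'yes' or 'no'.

Answer: no

Derivation:
Current gcd = 3
gcd of all OTHER numbers (without N[0]=30): gcd([27, 42, 6]) = 3
The new gcd after any change is gcd(3, new_value).
This can be at most 3.
Since 3 = old gcd 3, the gcd can only stay the same or decrease.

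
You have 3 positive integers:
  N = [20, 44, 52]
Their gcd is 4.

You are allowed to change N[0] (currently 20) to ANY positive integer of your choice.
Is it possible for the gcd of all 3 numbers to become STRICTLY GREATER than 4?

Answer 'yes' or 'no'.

Current gcd = 4
gcd of all OTHER numbers (without N[0]=20): gcd([44, 52]) = 4
The new gcd after any change is gcd(4, new_value).
This can be at most 4.
Since 4 = old gcd 4, the gcd can only stay the same or decrease.

Answer: no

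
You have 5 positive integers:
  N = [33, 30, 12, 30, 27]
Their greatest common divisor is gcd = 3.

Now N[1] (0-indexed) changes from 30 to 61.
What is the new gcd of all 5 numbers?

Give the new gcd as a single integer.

Numbers: [33, 30, 12, 30, 27], gcd = 3
Change: index 1, 30 -> 61
gcd of the OTHER numbers (without index 1): gcd([33, 12, 30, 27]) = 3
New gcd = gcd(g_others, new_val) = gcd(3, 61) = 1

Answer: 1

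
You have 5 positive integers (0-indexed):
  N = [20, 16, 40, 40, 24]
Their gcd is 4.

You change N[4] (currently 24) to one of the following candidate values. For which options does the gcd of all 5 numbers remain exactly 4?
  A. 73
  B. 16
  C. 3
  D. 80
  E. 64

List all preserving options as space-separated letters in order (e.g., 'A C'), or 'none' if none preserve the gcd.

Answer: B D E

Derivation:
Old gcd = 4; gcd of others (without N[4]) = 4
New gcd for candidate v: gcd(4, v). Preserves old gcd iff gcd(4, v) = 4.
  Option A: v=73, gcd(4,73)=1 -> changes
  Option B: v=16, gcd(4,16)=4 -> preserves
  Option C: v=3, gcd(4,3)=1 -> changes
  Option D: v=80, gcd(4,80)=4 -> preserves
  Option E: v=64, gcd(4,64)=4 -> preserves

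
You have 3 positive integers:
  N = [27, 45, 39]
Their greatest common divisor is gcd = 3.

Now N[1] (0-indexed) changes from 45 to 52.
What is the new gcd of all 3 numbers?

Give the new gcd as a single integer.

Numbers: [27, 45, 39], gcd = 3
Change: index 1, 45 -> 52
gcd of the OTHER numbers (without index 1): gcd([27, 39]) = 3
New gcd = gcd(g_others, new_val) = gcd(3, 52) = 1

Answer: 1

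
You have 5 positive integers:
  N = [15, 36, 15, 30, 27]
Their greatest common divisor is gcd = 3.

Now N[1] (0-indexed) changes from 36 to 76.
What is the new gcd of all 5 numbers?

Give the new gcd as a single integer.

Answer: 1

Derivation:
Numbers: [15, 36, 15, 30, 27], gcd = 3
Change: index 1, 36 -> 76
gcd of the OTHER numbers (without index 1): gcd([15, 15, 30, 27]) = 3
New gcd = gcd(g_others, new_val) = gcd(3, 76) = 1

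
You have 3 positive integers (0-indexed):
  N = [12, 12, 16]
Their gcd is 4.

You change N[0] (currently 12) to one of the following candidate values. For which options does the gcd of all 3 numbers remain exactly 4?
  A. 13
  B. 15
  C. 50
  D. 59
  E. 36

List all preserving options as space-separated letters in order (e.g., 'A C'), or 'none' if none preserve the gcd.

Old gcd = 4; gcd of others (without N[0]) = 4
New gcd for candidate v: gcd(4, v). Preserves old gcd iff gcd(4, v) = 4.
  Option A: v=13, gcd(4,13)=1 -> changes
  Option B: v=15, gcd(4,15)=1 -> changes
  Option C: v=50, gcd(4,50)=2 -> changes
  Option D: v=59, gcd(4,59)=1 -> changes
  Option E: v=36, gcd(4,36)=4 -> preserves

Answer: E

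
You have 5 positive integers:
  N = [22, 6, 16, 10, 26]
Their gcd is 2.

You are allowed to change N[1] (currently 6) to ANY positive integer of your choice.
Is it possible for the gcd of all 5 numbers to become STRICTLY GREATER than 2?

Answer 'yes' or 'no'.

Current gcd = 2
gcd of all OTHER numbers (without N[1]=6): gcd([22, 16, 10, 26]) = 2
The new gcd after any change is gcd(2, new_value).
This can be at most 2.
Since 2 = old gcd 2, the gcd can only stay the same or decrease.

Answer: no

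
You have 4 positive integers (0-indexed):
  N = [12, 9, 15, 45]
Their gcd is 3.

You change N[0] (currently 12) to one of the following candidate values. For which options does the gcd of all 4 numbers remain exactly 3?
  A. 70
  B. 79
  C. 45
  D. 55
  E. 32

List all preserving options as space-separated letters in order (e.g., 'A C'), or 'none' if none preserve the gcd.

Answer: C

Derivation:
Old gcd = 3; gcd of others (without N[0]) = 3
New gcd for candidate v: gcd(3, v). Preserves old gcd iff gcd(3, v) = 3.
  Option A: v=70, gcd(3,70)=1 -> changes
  Option B: v=79, gcd(3,79)=1 -> changes
  Option C: v=45, gcd(3,45)=3 -> preserves
  Option D: v=55, gcd(3,55)=1 -> changes
  Option E: v=32, gcd(3,32)=1 -> changes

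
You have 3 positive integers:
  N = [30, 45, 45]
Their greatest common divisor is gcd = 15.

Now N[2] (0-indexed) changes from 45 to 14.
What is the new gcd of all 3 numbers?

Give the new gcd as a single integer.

Answer: 1

Derivation:
Numbers: [30, 45, 45], gcd = 15
Change: index 2, 45 -> 14
gcd of the OTHER numbers (without index 2): gcd([30, 45]) = 15
New gcd = gcd(g_others, new_val) = gcd(15, 14) = 1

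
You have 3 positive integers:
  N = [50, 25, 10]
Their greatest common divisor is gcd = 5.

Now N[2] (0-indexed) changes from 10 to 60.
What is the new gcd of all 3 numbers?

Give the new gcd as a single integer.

Answer: 5

Derivation:
Numbers: [50, 25, 10], gcd = 5
Change: index 2, 10 -> 60
gcd of the OTHER numbers (without index 2): gcd([50, 25]) = 25
New gcd = gcd(g_others, new_val) = gcd(25, 60) = 5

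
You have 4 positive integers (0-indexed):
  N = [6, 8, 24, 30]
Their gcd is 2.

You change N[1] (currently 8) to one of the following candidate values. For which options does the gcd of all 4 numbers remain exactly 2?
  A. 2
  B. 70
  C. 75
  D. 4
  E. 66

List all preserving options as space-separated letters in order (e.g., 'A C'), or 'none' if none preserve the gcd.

Old gcd = 2; gcd of others (without N[1]) = 6
New gcd for candidate v: gcd(6, v). Preserves old gcd iff gcd(6, v) = 2.
  Option A: v=2, gcd(6,2)=2 -> preserves
  Option B: v=70, gcd(6,70)=2 -> preserves
  Option C: v=75, gcd(6,75)=3 -> changes
  Option D: v=4, gcd(6,4)=2 -> preserves
  Option E: v=66, gcd(6,66)=6 -> changes

Answer: A B D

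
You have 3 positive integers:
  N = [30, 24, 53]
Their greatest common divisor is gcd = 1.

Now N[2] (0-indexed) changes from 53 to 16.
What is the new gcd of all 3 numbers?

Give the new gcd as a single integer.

Answer: 2

Derivation:
Numbers: [30, 24, 53], gcd = 1
Change: index 2, 53 -> 16
gcd of the OTHER numbers (without index 2): gcd([30, 24]) = 6
New gcd = gcd(g_others, new_val) = gcd(6, 16) = 2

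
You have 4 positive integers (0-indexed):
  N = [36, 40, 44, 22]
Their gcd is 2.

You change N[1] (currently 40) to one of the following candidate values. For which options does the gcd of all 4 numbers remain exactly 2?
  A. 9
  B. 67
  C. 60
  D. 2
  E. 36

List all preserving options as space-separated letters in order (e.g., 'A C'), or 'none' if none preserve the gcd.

Answer: C D E

Derivation:
Old gcd = 2; gcd of others (without N[1]) = 2
New gcd for candidate v: gcd(2, v). Preserves old gcd iff gcd(2, v) = 2.
  Option A: v=9, gcd(2,9)=1 -> changes
  Option B: v=67, gcd(2,67)=1 -> changes
  Option C: v=60, gcd(2,60)=2 -> preserves
  Option D: v=2, gcd(2,2)=2 -> preserves
  Option E: v=36, gcd(2,36)=2 -> preserves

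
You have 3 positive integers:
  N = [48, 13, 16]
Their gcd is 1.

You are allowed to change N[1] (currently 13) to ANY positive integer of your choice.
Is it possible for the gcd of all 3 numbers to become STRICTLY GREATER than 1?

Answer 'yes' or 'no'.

Current gcd = 1
gcd of all OTHER numbers (without N[1]=13): gcd([48, 16]) = 16
The new gcd after any change is gcd(16, new_value).
This can be at most 16.
Since 16 > old gcd 1, the gcd CAN increase (e.g., set N[1] = 16).

Answer: yes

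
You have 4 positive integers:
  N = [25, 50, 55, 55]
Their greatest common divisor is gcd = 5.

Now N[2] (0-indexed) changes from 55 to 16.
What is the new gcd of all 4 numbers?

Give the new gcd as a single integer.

Answer: 1

Derivation:
Numbers: [25, 50, 55, 55], gcd = 5
Change: index 2, 55 -> 16
gcd of the OTHER numbers (without index 2): gcd([25, 50, 55]) = 5
New gcd = gcd(g_others, new_val) = gcd(5, 16) = 1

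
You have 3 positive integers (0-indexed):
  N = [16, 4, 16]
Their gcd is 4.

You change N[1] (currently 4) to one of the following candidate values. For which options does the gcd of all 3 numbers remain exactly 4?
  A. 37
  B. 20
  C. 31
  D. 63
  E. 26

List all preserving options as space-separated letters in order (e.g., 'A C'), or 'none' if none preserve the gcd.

Answer: B

Derivation:
Old gcd = 4; gcd of others (without N[1]) = 16
New gcd for candidate v: gcd(16, v). Preserves old gcd iff gcd(16, v) = 4.
  Option A: v=37, gcd(16,37)=1 -> changes
  Option B: v=20, gcd(16,20)=4 -> preserves
  Option C: v=31, gcd(16,31)=1 -> changes
  Option D: v=63, gcd(16,63)=1 -> changes
  Option E: v=26, gcd(16,26)=2 -> changes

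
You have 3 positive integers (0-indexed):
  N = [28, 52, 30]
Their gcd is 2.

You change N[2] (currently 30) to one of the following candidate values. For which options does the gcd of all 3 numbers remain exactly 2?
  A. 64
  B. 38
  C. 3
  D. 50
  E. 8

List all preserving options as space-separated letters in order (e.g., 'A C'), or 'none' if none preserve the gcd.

Answer: B D

Derivation:
Old gcd = 2; gcd of others (without N[2]) = 4
New gcd for candidate v: gcd(4, v). Preserves old gcd iff gcd(4, v) = 2.
  Option A: v=64, gcd(4,64)=4 -> changes
  Option B: v=38, gcd(4,38)=2 -> preserves
  Option C: v=3, gcd(4,3)=1 -> changes
  Option D: v=50, gcd(4,50)=2 -> preserves
  Option E: v=8, gcd(4,8)=4 -> changes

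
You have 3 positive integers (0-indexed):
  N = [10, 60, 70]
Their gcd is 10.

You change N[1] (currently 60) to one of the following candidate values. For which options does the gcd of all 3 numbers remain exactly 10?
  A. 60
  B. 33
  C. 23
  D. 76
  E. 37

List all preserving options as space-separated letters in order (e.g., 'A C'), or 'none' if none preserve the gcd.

Old gcd = 10; gcd of others (without N[1]) = 10
New gcd for candidate v: gcd(10, v). Preserves old gcd iff gcd(10, v) = 10.
  Option A: v=60, gcd(10,60)=10 -> preserves
  Option B: v=33, gcd(10,33)=1 -> changes
  Option C: v=23, gcd(10,23)=1 -> changes
  Option D: v=76, gcd(10,76)=2 -> changes
  Option E: v=37, gcd(10,37)=1 -> changes

Answer: A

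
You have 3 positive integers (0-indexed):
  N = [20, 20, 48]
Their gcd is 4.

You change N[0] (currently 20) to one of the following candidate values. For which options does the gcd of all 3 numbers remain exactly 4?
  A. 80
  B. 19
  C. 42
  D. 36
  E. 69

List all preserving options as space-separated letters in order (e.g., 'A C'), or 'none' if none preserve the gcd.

Answer: A D

Derivation:
Old gcd = 4; gcd of others (without N[0]) = 4
New gcd for candidate v: gcd(4, v). Preserves old gcd iff gcd(4, v) = 4.
  Option A: v=80, gcd(4,80)=4 -> preserves
  Option B: v=19, gcd(4,19)=1 -> changes
  Option C: v=42, gcd(4,42)=2 -> changes
  Option D: v=36, gcd(4,36)=4 -> preserves
  Option E: v=69, gcd(4,69)=1 -> changes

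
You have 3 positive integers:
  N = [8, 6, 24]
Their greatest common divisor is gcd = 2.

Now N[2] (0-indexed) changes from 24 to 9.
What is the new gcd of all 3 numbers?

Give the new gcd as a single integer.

Numbers: [8, 6, 24], gcd = 2
Change: index 2, 24 -> 9
gcd of the OTHER numbers (without index 2): gcd([8, 6]) = 2
New gcd = gcd(g_others, new_val) = gcd(2, 9) = 1

Answer: 1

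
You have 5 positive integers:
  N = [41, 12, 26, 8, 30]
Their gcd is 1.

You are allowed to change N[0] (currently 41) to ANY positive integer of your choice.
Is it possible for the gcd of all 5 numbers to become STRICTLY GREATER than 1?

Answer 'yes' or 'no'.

Current gcd = 1
gcd of all OTHER numbers (without N[0]=41): gcd([12, 26, 8, 30]) = 2
The new gcd after any change is gcd(2, new_value).
This can be at most 2.
Since 2 > old gcd 1, the gcd CAN increase (e.g., set N[0] = 2).

Answer: yes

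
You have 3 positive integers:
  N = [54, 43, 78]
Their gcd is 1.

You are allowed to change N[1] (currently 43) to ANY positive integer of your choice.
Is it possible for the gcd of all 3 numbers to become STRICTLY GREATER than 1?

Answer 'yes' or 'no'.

Current gcd = 1
gcd of all OTHER numbers (without N[1]=43): gcd([54, 78]) = 6
The new gcd after any change is gcd(6, new_value).
This can be at most 6.
Since 6 > old gcd 1, the gcd CAN increase (e.g., set N[1] = 6).

Answer: yes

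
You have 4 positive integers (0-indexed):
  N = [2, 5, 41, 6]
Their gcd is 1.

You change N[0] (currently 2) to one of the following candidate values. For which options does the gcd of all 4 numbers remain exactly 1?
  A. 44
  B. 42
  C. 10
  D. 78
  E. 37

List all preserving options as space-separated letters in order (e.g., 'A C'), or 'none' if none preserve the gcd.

Old gcd = 1; gcd of others (without N[0]) = 1
New gcd for candidate v: gcd(1, v). Preserves old gcd iff gcd(1, v) = 1.
  Option A: v=44, gcd(1,44)=1 -> preserves
  Option B: v=42, gcd(1,42)=1 -> preserves
  Option C: v=10, gcd(1,10)=1 -> preserves
  Option D: v=78, gcd(1,78)=1 -> preserves
  Option E: v=37, gcd(1,37)=1 -> preserves

Answer: A B C D E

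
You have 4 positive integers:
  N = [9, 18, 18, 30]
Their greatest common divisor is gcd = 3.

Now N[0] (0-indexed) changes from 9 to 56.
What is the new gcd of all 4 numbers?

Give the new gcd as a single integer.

Answer: 2

Derivation:
Numbers: [9, 18, 18, 30], gcd = 3
Change: index 0, 9 -> 56
gcd of the OTHER numbers (without index 0): gcd([18, 18, 30]) = 6
New gcd = gcd(g_others, new_val) = gcd(6, 56) = 2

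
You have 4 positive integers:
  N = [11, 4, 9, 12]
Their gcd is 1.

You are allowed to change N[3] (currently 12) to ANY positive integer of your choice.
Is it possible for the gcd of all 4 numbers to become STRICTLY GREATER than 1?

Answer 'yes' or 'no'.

Answer: no

Derivation:
Current gcd = 1
gcd of all OTHER numbers (without N[3]=12): gcd([11, 4, 9]) = 1
The new gcd after any change is gcd(1, new_value).
This can be at most 1.
Since 1 = old gcd 1, the gcd can only stay the same or decrease.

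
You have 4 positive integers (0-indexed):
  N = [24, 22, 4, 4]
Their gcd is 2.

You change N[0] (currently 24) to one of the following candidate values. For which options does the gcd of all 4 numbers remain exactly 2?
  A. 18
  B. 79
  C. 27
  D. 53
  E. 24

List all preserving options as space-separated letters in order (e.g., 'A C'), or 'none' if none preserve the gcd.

Old gcd = 2; gcd of others (without N[0]) = 2
New gcd for candidate v: gcd(2, v). Preserves old gcd iff gcd(2, v) = 2.
  Option A: v=18, gcd(2,18)=2 -> preserves
  Option B: v=79, gcd(2,79)=1 -> changes
  Option C: v=27, gcd(2,27)=1 -> changes
  Option D: v=53, gcd(2,53)=1 -> changes
  Option E: v=24, gcd(2,24)=2 -> preserves

Answer: A E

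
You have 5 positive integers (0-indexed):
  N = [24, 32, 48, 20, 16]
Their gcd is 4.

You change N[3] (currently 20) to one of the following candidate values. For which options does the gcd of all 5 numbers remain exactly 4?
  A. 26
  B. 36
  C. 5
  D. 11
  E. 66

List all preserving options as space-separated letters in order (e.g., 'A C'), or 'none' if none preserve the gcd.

Answer: B

Derivation:
Old gcd = 4; gcd of others (without N[3]) = 8
New gcd for candidate v: gcd(8, v). Preserves old gcd iff gcd(8, v) = 4.
  Option A: v=26, gcd(8,26)=2 -> changes
  Option B: v=36, gcd(8,36)=4 -> preserves
  Option C: v=5, gcd(8,5)=1 -> changes
  Option D: v=11, gcd(8,11)=1 -> changes
  Option E: v=66, gcd(8,66)=2 -> changes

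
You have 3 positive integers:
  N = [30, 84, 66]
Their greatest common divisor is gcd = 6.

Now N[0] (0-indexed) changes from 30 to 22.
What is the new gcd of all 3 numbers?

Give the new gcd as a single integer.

Numbers: [30, 84, 66], gcd = 6
Change: index 0, 30 -> 22
gcd of the OTHER numbers (without index 0): gcd([84, 66]) = 6
New gcd = gcd(g_others, new_val) = gcd(6, 22) = 2

Answer: 2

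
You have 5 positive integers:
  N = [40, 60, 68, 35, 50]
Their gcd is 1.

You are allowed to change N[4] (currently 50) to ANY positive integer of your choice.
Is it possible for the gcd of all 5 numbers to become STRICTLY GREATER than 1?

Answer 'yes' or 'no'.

Answer: no

Derivation:
Current gcd = 1
gcd of all OTHER numbers (without N[4]=50): gcd([40, 60, 68, 35]) = 1
The new gcd after any change is gcd(1, new_value).
This can be at most 1.
Since 1 = old gcd 1, the gcd can only stay the same or decrease.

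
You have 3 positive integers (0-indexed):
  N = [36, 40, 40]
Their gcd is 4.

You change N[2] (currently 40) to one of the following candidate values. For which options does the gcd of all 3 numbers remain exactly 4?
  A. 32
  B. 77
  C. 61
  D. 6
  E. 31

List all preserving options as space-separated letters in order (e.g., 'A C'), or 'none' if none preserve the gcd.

Old gcd = 4; gcd of others (without N[2]) = 4
New gcd for candidate v: gcd(4, v). Preserves old gcd iff gcd(4, v) = 4.
  Option A: v=32, gcd(4,32)=4 -> preserves
  Option B: v=77, gcd(4,77)=1 -> changes
  Option C: v=61, gcd(4,61)=1 -> changes
  Option D: v=6, gcd(4,6)=2 -> changes
  Option E: v=31, gcd(4,31)=1 -> changes

Answer: A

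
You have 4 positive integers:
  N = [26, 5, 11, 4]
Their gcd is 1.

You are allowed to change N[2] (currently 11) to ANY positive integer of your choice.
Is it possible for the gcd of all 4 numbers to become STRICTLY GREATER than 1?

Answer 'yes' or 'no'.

Current gcd = 1
gcd of all OTHER numbers (without N[2]=11): gcd([26, 5, 4]) = 1
The new gcd after any change is gcd(1, new_value).
This can be at most 1.
Since 1 = old gcd 1, the gcd can only stay the same or decrease.

Answer: no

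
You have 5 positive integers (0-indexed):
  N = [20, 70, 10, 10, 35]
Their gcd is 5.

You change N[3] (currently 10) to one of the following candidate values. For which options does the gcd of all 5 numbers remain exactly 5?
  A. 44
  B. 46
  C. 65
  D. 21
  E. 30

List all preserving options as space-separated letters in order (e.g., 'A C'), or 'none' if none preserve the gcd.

Answer: C E

Derivation:
Old gcd = 5; gcd of others (without N[3]) = 5
New gcd for candidate v: gcd(5, v). Preserves old gcd iff gcd(5, v) = 5.
  Option A: v=44, gcd(5,44)=1 -> changes
  Option B: v=46, gcd(5,46)=1 -> changes
  Option C: v=65, gcd(5,65)=5 -> preserves
  Option D: v=21, gcd(5,21)=1 -> changes
  Option E: v=30, gcd(5,30)=5 -> preserves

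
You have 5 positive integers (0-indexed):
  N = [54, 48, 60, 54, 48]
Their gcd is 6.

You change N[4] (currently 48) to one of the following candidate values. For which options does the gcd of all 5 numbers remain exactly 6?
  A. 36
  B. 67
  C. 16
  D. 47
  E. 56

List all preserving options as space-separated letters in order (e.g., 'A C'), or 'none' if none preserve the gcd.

Old gcd = 6; gcd of others (without N[4]) = 6
New gcd for candidate v: gcd(6, v). Preserves old gcd iff gcd(6, v) = 6.
  Option A: v=36, gcd(6,36)=6 -> preserves
  Option B: v=67, gcd(6,67)=1 -> changes
  Option C: v=16, gcd(6,16)=2 -> changes
  Option D: v=47, gcd(6,47)=1 -> changes
  Option E: v=56, gcd(6,56)=2 -> changes

Answer: A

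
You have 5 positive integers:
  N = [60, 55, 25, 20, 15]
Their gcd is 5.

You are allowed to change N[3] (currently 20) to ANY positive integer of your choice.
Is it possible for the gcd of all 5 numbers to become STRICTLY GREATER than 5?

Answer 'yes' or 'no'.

Answer: no

Derivation:
Current gcd = 5
gcd of all OTHER numbers (without N[3]=20): gcd([60, 55, 25, 15]) = 5
The new gcd after any change is gcd(5, new_value).
This can be at most 5.
Since 5 = old gcd 5, the gcd can only stay the same or decrease.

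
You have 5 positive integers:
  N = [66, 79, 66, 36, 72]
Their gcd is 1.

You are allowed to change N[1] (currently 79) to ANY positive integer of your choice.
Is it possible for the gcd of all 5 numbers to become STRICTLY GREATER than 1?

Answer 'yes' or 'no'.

Answer: yes

Derivation:
Current gcd = 1
gcd of all OTHER numbers (without N[1]=79): gcd([66, 66, 36, 72]) = 6
The new gcd after any change is gcd(6, new_value).
This can be at most 6.
Since 6 > old gcd 1, the gcd CAN increase (e.g., set N[1] = 6).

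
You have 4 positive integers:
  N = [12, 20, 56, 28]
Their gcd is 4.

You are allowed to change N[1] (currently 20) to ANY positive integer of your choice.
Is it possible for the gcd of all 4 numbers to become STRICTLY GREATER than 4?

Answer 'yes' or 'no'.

Answer: no

Derivation:
Current gcd = 4
gcd of all OTHER numbers (without N[1]=20): gcd([12, 56, 28]) = 4
The new gcd after any change is gcd(4, new_value).
This can be at most 4.
Since 4 = old gcd 4, the gcd can only stay the same or decrease.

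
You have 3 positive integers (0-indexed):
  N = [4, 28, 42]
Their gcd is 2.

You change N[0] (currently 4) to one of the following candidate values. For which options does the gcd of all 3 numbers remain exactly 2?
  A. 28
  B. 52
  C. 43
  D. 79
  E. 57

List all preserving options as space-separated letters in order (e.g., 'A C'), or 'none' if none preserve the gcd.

Old gcd = 2; gcd of others (without N[0]) = 14
New gcd for candidate v: gcd(14, v). Preserves old gcd iff gcd(14, v) = 2.
  Option A: v=28, gcd(14,28)=14 -> changes
  Option B: v=52, gcd(14,52)=2 -> preserves
  Option C: v=43, gcd(14,43)=1 -> changes
  Option D: v=79, gcd(14,79)=1 -> changes
  Option E: v=57, gcd(14,57)=1 -> changes

Answer: B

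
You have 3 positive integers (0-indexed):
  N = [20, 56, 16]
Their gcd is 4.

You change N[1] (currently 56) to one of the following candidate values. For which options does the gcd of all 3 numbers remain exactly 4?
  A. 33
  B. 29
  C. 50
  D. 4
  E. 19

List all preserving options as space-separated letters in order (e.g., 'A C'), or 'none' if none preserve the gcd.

Answer: D

Derivation:
Old gcd = 4; gcd of others (without N[1]) = 4
New gcd for candidate v: gcd(4, v). Preserves old gcd iff gcd(4, v) = 4.
  Option A: v=33, gcd(4,33)=1 -> changes
  Option B: v=29, gcd(4,29)=1 -> changes
  Option C: v=50, gcd(4,50)=2 -> changes
  Option D: v=4, gcd(4,4)=4 -> preserves
  Option E: v=19, gcd(4,19)=1 -> changes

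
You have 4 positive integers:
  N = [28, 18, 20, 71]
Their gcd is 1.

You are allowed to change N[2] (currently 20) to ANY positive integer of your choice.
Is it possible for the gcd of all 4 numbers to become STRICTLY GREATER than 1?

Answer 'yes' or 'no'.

Answer: no

Derivation:
Current gcd = 1
gcd of all OTHER numbers (without N[2]=20): gcd([28, 18, 71]) = 1
The new gcd after any change is gcd(1, new_value).
This can be at most 1.
Since 1 = old gcd 1, the gcd can only stay the same or decrease.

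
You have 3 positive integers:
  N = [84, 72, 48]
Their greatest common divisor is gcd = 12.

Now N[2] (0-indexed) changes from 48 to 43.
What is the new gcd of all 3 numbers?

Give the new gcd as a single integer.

Numbers: [84, 72, 48], gcd = 12
Change: index 2, 48 -> 43
gcd of the OTHER numbers (without index 2): gcd([84, 72]) = 12
New gcd = gcd(g_others, new_val) = gcd(12, 43) = 1

Answer: 1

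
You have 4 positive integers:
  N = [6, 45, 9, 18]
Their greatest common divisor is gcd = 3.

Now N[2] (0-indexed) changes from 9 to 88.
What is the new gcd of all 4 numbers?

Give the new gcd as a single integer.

Answer: 1

Derivation:
Numbers: [6, 45, 9, 18], gcd = 3
Change: index 2, 9 -> 88
gcd of the OTHER numbers (without index 2): gcd([6, 45, 18]) = 3
New gcd = gcd(g_others, new_val) = gcd(3, 88) = 1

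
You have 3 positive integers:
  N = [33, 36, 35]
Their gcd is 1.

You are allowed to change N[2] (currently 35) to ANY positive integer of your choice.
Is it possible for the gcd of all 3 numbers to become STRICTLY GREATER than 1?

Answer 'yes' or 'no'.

Answer: yes

Derivation:
Current gcd = 1
gcd of all OTHER numbers (without N[2]=35): gcd([33, 36]) = 3
The new gcd after any change is gcd(3, new_value).
This can be at most 3.
Since 3 > old gcd 1, the gcd CAN increase (e.g., set N[2] = 3).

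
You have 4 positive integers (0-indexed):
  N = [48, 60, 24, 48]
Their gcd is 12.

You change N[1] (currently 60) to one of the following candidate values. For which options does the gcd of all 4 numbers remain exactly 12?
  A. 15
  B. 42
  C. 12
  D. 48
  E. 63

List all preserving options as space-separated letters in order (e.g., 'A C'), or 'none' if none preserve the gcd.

Answer: C

Derivation:
Old gcd = 12; gcd of others (without N[1]) = 24
New gcd for candidate v: gcd(24, v). Preserves old gcd iff gcd(24, v) = 12.
  Option A: v=15, gcd(24,15)=3 -> changes
  Option B: v=42, gcd(24,42)=6 -> changes
  Option C: v=12, gcd(24,12)=12 -> preserves
  Option D: v=48, gcd(24,48)=24 -> changes
  Option E: v=63, gcd(24,63)=3 -> changes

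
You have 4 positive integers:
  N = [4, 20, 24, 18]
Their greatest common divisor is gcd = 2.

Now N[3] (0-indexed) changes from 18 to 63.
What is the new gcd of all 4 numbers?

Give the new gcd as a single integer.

Numbers: [4, 20, 24, 18], gcd = 2
Change: index 3, 18 -> 63
gcd of the OTHER numbers (without index 3): gcd([4, 20, 24]) = 4
New gcd = gcd(g_others, new_val) = gcd(4, 63) = 1

Answer: 1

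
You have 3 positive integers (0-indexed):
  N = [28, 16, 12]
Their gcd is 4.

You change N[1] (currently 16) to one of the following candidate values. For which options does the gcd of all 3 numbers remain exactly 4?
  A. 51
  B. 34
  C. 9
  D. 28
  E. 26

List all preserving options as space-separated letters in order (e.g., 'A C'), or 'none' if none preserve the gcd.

Answer: D

Derivation:
Old gcd = 4; gcd of others (without N[1]) = 4
New gcd for candidate v: gcd(4, v). Preserves old gcd iff gcd(4, v) = 4.
  Option A: v=51, gcd(4,51)=1 -> changes
  Option B: v=34, gcd(4,34)=2 -> changes
  Option C: v=9, gcd(4,9)=1 -> changes
  Option D: v=28, gcd(4,28)=4 -> preserves
  Option E: v=26, gcd(4,26)=2 -> changes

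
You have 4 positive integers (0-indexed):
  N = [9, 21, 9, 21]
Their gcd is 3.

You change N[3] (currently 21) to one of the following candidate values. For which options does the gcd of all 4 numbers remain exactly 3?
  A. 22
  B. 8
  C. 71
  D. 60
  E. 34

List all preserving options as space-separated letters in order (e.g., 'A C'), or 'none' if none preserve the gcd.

Old gcd = 3; gcd of others (without N[3]) = 3
New gcd for candidate v: gcd(3, v). Preserves old gcd iff gcd(3, v) = 3.
  Option A: v=22, gcd(3,22)=1 -> changes
  Option B: v=8, gcd(3,8)=1 -> changes
  Option C: v=71, gcd(3,71)=1 -> changes
  Option D: v=60, gcd(3,60)=3 -> preserves
  Option E: v=34, gcd(3,34)=1 -> changes

Answer: D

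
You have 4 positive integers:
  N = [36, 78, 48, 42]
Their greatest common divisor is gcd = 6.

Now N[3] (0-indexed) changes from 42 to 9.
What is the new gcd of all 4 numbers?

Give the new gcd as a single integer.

Answer: 3

Derivation:
Numbers: [36, 78, 48, 42], gcd = 6
Change: index 3, 42 -> 9
gcd of the OTHER numbers (without index 3): gcd([36, 78, 48]) = 6
New gcd = gcd(g_others, new_val) = gcd(6, 9) = 3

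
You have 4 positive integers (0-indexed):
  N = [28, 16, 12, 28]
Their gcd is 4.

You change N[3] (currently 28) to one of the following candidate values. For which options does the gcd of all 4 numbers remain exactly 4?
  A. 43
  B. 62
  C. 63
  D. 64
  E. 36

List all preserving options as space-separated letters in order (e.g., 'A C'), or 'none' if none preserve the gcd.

Answer: D E

Derivation:
Old gcd = 4; gcd of others (without N[3]) = 4
New gcd for candidate v: gcd(4, v). Preserves old gcd iff gcd(4, v) = 4.
  Option A: v=43, gcd(4,43)=1 -> changes
  Option B: v=62, gcd(4,62)=2 -> changes
  Option C: v=63, gcd(4,63)=1 -> changes
  Option D: v=64, gcd(4,64)=4 -> preserves
  Option E: v=36, gcd(4,36)=4 -> preserves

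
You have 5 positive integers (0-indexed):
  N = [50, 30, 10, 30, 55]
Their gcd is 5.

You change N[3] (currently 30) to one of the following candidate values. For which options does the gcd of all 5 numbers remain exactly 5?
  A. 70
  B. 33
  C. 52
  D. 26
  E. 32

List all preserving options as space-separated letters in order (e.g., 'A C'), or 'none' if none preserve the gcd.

Answer: A

Derivation:
Old gcd = 5; gcd of others (without N[3]) = 5
New gcd for candidate v: gcd(5, v). Preserves old gcd iff gcd(5, v) = 5.
  Option A: v=70, gcd(5,70)=5 -> preserves
  Option B: v=33, gcd(5,33)=1 -> changes
  Option C: v=52, gcd(5,52)=1 -> changes
  Option D: v=26, gcd(5,26)=1 -> changes
  Option E: v=32, gcd(5,32)=1 -> changes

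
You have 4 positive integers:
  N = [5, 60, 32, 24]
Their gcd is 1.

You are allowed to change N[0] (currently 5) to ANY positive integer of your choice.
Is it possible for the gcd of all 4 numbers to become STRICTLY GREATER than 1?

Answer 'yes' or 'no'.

Answer: yes

Derivation:
Current gcd = 1
gcd of all OTHER numbers (without N[0]=5): gcd([60, 32, 24]) = 4
The new gcd after any change is gcd(4, new_value).
This can be at most 4.
Since 4 > old gcd 1, the gcd CAN increase (e.g., set N[0] = 4).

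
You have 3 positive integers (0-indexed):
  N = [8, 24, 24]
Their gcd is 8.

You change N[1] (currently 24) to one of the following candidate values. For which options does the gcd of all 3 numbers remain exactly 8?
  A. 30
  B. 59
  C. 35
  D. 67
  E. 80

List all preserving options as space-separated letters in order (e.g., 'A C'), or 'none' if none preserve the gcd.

Answer: E

Derivation:
Old gcd = 8; gcd of others (without N[1]) = 8
New gcd for candidate v: gcd(8, v). Preserves old gcd iff gcd(8, v) = 8.
  Option A: v=30, gcd(8,30)=2 -> changes
  Option B: v=59, gcd(8,59)=1 -> changes
  Option C: v=35, gcd(8,35)=1 -> changes
  Option D: v=67, gcd(8,67)=1 -> changes
  Option E: v=80, gcd(8,80)=8 -> preserves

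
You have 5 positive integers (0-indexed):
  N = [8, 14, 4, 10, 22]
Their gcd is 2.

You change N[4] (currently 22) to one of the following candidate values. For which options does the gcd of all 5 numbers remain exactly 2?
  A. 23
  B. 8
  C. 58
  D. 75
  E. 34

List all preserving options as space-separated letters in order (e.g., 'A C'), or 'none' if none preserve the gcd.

Answer: B C E

Derivation:
Old gcd = 2; gcd of others (without N[4]) = 2
New gcd for candidate v: gcd(2, v). Preserves old gcd iff gcd(2, v) = 2.
  Option A: v=23, gcd(2,23)=1 -> changes
  Option B: v=8, gcd(2,8)=2 -> preserves
  Option C: v=58, gcd(2,58)=2 -> preserves
  Option D: v=75, gcd(2,75)=1 -> changes
  Option E: v=34, gcd(2,34)=2 -> preserves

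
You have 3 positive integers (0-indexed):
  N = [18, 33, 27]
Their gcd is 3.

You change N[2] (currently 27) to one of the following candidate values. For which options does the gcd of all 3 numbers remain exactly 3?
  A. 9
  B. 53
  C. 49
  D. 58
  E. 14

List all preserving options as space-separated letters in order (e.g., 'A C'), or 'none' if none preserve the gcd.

Old gcd = 3; gcd of others (without N[2]) = 3
New gcd for candidate v: gcd(3, v). Preserves old gcd iff gcd(3, v) = 3.
  Option A: v=9, gcd(3,9)=3 -> preserves
  Option B: v=53, gcd(3,53)=1 -> changes
  Option C: v=49, gcd(3,49)=1 -> changes
  Option D: v=58, gcd(3,58)=1 -> changes
  Option E: v=14, gcd(3,14)=1 -> changes

Answer: A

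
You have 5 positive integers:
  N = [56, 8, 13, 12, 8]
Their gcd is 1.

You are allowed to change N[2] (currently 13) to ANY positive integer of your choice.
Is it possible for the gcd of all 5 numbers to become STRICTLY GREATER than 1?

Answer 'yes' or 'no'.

Answer: yes

Derivation:
Current gcd = 1
gcd of all OTHER numbers (without N[2]=13): gcd([56, 8, 12, 8]) = 4
The new gcd after any change is gcd(4, new_value).
This can be at most 4.
Since 4 > old gcd 1, the gcd CAN increase (e.g., set N[2] = 4).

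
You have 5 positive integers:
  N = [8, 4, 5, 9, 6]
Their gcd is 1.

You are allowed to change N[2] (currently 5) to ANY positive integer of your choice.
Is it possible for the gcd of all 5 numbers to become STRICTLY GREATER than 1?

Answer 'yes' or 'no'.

Current gcd = 1
gcd of all OTHER numbers (without N[2]=5): gcd([8, 4, 9, 6]) = 1
The new gcd after any change is gcd(1, new_value).
This can be at most 1.
Since 1 = old gcd 1, the gcd can only stay the same or decrease.

Answer: no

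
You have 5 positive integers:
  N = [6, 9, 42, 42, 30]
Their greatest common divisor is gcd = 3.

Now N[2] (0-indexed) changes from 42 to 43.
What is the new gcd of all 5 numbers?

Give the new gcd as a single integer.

Numbers: [6, 9, 42, 42, 30], gcd = 3
Change: index 2, 42 -> 43
gcd of the OTHER numbers (without index 2): gcd([6, 9, 42, 30]) = 3
New gcd = gcd(g_others, new_val) = gcd(3, 43) = 1

Answer: 1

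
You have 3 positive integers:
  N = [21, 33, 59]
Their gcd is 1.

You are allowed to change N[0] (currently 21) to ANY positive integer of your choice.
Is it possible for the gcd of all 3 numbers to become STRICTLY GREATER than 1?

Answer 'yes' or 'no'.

Answer: no

Derivation:
Current gcd = 1
gcd of all OTHER numbers (without N[0]=21): gcd([33, 59]) = 1
The new gcd after any change is gcd(1, new_value).
This can be at most 1.
Since 1 = old gcd 1, the gcd can only stay the same or decrease.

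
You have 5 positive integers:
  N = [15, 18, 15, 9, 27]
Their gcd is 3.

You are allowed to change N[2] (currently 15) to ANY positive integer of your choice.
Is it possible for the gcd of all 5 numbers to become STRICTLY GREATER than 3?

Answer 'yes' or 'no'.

Answer: no

Derivation:
Current gcd = 3
gcd of all OTHER numbers (without N[2]=15): gcd([15, 18, 9, 27]) = 3
The new gcd after any change is gcd(3, new_value).
This can be at most 3.
Since 3 = old gcd 3, the gcd can only stay the same or decrease.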